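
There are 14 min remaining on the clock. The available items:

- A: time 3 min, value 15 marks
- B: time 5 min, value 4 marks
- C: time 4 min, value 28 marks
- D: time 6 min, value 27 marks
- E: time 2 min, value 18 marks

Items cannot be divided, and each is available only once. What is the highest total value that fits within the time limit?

73 marks

Check high-value combinations within 14 min:
- C+D+E: time 4+6+2=12, value 28+27+18=73
- A+C+D: time 3+4+6=13, value 15+28+27=70
- A+B+C+E: time 3+5+4+2=14, value 15+4+28+18=65
- A+C+E: time 3+4+2=9, value 15+28+18=61
Best: 73 marks.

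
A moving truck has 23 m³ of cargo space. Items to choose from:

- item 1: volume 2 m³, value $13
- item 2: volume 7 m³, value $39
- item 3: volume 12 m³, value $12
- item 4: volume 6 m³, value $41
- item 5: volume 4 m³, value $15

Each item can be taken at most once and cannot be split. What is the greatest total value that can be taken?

$108

Check high-value combinations within 23 m³:
- item 1+item 2+item 4+item 5: volume 2+7+6+4=19, value 13+39+41+15=108
- item 2+item 4+item 5: volume 7+6+4=17, value 39+41+15=95
- item 1+item 2+item 4: volume 2+7+6=15, value 13+39+41=93
Best: $108.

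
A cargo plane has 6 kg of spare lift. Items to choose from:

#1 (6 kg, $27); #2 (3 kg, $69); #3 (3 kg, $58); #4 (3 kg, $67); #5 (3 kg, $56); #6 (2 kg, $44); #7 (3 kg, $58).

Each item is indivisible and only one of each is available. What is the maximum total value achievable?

$136

Check high-value combinations within 6 kg:
- #2+#4: weight 3+3=6, value 69+67=136
- #2+#3: weight 3+3=6, value 69+58=127
- #2+#7: weight 3+3=6, value 69+58=127
- #3+#4: weight 3+3=6, value 58+67=125
Best: $136.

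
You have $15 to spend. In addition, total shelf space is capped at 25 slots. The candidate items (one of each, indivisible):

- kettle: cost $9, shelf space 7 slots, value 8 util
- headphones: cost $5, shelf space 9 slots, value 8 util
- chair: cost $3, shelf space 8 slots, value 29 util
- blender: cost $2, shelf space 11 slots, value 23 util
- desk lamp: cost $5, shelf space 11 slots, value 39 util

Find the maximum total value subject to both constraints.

Feasible sets respecting both limits:
- chair+desk lamp: cost 8, shelf space 19, value 68
- blender+desk lamp: cost 7, shelf space 22, value 62
- chair+blender: cost 5, shelf space 19, value 52
- kettle+desk lamp: cost 14, shelf space 18, value 47
Best: 68 util.

68 util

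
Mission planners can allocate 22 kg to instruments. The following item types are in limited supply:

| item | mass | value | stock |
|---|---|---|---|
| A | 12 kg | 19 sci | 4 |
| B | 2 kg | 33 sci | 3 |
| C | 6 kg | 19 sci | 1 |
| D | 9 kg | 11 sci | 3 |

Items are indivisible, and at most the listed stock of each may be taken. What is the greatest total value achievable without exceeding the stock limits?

129 sci

Best selections within mass 22 and stock limits:
- 3×B + 1×C + 1×D: mass 21, value 129
- 3×B + 1×C: mass 12, value 118
- 1×A + 3×B: mass 18, value 118
Best: 129 sci.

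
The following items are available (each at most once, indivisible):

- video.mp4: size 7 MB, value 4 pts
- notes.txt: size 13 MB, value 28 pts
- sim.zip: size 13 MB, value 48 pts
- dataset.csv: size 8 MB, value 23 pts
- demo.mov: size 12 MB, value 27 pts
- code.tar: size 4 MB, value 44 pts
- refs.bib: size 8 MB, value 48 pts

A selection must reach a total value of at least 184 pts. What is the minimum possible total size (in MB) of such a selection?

45

Subsets with value ≥ 184, sorted by total size:
- sim.zip+dataset.csv+demo.mov+code.tar+refs.bib: size 45, value 190
- notes.txt+sim.zip+dataset.csv+code.tar+refs.bib: size 46, value 191
Minimum size: 45 MB.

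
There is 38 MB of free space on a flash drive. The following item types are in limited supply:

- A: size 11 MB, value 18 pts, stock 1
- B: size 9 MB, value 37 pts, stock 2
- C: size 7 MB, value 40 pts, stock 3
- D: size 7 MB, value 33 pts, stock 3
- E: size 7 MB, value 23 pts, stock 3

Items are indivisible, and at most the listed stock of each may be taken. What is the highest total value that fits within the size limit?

190 pts

Best selections within size 38 and stock limits:
- 1×B + 3×C + 1×D: size 37, value 190
- 3×C + 2×D: size 35, value 186
- 1×B + 2×C + 2×D: size 37, value 183
- 1×B + 3×C + 1×E: size 37, value 180
Best: 190 pts.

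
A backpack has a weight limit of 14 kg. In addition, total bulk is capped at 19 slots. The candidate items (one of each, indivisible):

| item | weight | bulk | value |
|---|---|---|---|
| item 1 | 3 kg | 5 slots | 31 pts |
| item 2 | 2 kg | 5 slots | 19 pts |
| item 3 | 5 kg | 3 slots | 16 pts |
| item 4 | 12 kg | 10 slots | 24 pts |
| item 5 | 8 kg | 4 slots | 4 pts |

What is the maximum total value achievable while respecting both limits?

Feasible sets respecting both limits:
- item 1+item 2+item 3: weight 10, bulk 13, value 66
- item 1+item 2+item 5: weight 13, bulk 14, value 54
- item 1+item 2: weight 5, bulk 10, value 50
Best: 66 pts.

66 pts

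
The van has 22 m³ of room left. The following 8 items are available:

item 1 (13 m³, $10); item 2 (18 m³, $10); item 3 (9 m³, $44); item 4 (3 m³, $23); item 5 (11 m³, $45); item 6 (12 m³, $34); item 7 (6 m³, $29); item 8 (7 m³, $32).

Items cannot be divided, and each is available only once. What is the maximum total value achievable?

$105

Check high-value combinations within 22 m³:
- item 3+item 7+item 8: volume 9+6+7=22, value 44+29+32=105
- item 4+item 5+item 8: volume 3+11+7=21, value 23+45+32=100
- item 3+item 4+item 8: volume 9+3+7=19, value 44+23+32=99
Best: $105.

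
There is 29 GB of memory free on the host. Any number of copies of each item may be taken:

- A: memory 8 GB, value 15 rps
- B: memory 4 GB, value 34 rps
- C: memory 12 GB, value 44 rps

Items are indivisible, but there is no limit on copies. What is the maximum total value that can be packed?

238 rps

Best value-per-unit is B at 34/4, and filling with it alone uses memory 7×4=28. No mix of the others beats 7×34 = 238.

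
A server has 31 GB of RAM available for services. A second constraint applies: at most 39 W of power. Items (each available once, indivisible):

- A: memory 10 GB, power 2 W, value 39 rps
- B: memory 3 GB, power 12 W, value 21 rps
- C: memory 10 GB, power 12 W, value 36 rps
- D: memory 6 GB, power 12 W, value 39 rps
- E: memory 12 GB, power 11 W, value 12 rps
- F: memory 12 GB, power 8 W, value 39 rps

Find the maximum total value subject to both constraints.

Feasible sets respecting both limits:
- A+B+D+F: memory 31, power 34, value 138
- A+B+C+D: memory 29, power 38, value 135
- A+D+F: memory 28, power 22, value 117
- A+C+D: memory 26, power 26, value 114
Best: 138 rps.

138 rps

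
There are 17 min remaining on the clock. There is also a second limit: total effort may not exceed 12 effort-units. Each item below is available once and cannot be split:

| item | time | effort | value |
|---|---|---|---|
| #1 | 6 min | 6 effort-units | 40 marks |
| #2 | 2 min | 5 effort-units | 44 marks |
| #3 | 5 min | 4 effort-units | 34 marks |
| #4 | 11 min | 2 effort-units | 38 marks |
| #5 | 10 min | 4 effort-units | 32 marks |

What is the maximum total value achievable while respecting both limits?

84 marks

Feasible sets respecting both limits:
- #1+#2: time 8, effort 11, value 84
- #2+#4: time 13, effort 7, value 82
- #2+#3: time 7, effort 9, value 78
Best: 84 marks.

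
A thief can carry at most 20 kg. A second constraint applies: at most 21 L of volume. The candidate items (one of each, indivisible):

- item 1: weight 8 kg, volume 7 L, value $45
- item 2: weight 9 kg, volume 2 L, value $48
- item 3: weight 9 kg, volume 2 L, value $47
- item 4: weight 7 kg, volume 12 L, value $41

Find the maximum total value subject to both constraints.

Feasible sets respecting both limits:
- item 2+item 3: weight 18, volume 4, value 95
- item 1+item 2: weight 17, volume 9, value 93
- item 1+item 3: weight 17, volume 9, value 92
Best: $95.

$95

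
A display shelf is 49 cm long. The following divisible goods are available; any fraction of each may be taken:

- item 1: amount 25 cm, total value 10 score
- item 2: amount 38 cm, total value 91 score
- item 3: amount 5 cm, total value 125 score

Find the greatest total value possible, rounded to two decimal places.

218.40

Take in order of value per unit:
- item 3 (125/5 per unit): all 5 → value 125, running total 125.00
- item 2 (91/38 per unit): all 38 → value 91, running total 216.00
- item 1 (10/25 per unit): 6 of 25 → value 6×10/25 = 2.4000, running total 218.40
Total 218.40.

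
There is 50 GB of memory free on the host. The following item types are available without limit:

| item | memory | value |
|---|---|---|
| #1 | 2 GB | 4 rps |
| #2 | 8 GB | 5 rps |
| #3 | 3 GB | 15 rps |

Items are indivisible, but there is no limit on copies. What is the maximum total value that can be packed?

Best value-per-unit is #3 at 15/3; filling with it alone gives 16×15 = 240.
Optimal mix: 1×#1 + 16×#3 → memory 50, value 244.

244 rps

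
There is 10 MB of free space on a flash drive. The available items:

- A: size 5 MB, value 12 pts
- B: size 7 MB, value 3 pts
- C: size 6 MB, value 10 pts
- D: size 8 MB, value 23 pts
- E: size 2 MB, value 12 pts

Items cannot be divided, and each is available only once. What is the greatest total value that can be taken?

Check high-value combinations within 10 MB:
- D+E: size 8+2=10, value 23+12=35
- A+E: size 5+2=7, value 12+12=24
- D: size 8, value 23
- C+E: size 6+2=8, value 10+12=22
- B+E: size 7+2=9, value 3+12=15
Best: 35 pts.

35 pts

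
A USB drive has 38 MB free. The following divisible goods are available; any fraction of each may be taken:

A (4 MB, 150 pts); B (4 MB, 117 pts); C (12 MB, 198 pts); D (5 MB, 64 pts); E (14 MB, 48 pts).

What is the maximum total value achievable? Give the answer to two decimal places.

Take in order of value per unit:
- A (150/4 per unit): all 4 → value 150, running total 150.00
- B (117/4 per unit): all 4 → value 117, running total 267.00
- C (198/12 per unit): all 12 → value 198, running total 465.00
- D (64/5 per unit): all 5 → value 64, running total 529.00
- E (48/14 per unit): 13 of 14 → value 13×48/14 = 44.5714, running total 573.57
Total 573.57.

573.57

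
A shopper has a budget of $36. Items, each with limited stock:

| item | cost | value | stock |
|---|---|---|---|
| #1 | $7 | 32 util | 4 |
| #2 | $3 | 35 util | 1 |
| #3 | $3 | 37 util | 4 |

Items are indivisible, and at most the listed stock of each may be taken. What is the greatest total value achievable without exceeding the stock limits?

Top feasible selections:
- 3×#1 + 1×#2 + 4×#3: cost 36, value 279
- 2×#1 + 1×#2 + 4×#3: cost 29, value 247
Best: 279 util.

279 util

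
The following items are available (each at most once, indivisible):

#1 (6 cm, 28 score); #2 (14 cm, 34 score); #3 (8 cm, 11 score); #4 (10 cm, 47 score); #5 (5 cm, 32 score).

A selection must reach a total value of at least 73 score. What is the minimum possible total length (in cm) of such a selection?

Subsets with value ≥ 73, sorted by total length:
- #4+#5: length 15, value 79
- #1+#4: length 16, value 75
- #1+#4+#5: length 21, value 107
- #3+#4+#5: length 23, value 90
Minimum length: 15 cm.

15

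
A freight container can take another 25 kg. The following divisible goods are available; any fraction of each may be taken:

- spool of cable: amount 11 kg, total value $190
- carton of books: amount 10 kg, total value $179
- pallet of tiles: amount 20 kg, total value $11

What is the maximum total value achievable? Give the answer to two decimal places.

Take in order of value per unit:
- carton of books (179/10 per unit): all 10 → value 179, running total 179.00
- spool of cable (190/11 per unit): all 11 → value 190, running total 369.00
- pallet of tiles (11/20 per unit): 4 of 20 → value 4×11/20 = 2.2000, running total 371.20
Total 371.20.

371.20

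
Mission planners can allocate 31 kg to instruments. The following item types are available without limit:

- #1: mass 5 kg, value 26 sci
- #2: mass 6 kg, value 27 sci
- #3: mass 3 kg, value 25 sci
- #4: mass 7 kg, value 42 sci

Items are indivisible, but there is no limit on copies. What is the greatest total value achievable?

Best value-per-unit is #3 at 25/3, and filling with it alone uses mass 10×3=30. No mix of the others beats 10×25 = 250.

250 sci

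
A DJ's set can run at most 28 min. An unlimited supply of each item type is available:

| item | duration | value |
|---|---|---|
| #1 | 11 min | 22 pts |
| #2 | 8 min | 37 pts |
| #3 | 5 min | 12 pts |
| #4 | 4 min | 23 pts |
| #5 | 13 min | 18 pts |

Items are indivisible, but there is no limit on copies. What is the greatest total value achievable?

161 pts

Best value-per-unit is #4 at 23/4, and filling with it alone uses duration 7×4=28. No mix of the others beats 7×23 = 161.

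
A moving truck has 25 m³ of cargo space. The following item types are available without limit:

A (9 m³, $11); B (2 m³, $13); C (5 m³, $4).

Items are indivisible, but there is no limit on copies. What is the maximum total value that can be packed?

$156

Best value-per-unit is B at 13/2, and filling with it alone uses volume 12×2=24. No mix of the others beats 12×13 = 156.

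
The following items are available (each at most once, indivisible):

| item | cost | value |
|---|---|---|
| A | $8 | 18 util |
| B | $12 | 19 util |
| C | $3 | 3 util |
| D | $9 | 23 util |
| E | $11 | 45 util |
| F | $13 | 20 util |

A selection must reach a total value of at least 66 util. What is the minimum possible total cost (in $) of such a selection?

Subsets with value ≥ 66, sorted by total cost:
- D+E: cost 20, value 68
- A+C+E: cost 22, value 66
- C+D+E: cost 23, value 71
- B+C+E: cost 26, value 67
Minimum cost: 20 $.

20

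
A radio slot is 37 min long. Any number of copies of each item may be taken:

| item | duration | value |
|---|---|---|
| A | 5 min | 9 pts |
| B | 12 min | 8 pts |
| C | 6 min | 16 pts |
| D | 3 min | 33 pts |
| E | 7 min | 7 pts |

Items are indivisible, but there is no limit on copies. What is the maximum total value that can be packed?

396 pts

Best value-per-unit is D at 33/3, and filling with it alone uses duration 12×3=36. No mix of the others beats 12×33 = 396.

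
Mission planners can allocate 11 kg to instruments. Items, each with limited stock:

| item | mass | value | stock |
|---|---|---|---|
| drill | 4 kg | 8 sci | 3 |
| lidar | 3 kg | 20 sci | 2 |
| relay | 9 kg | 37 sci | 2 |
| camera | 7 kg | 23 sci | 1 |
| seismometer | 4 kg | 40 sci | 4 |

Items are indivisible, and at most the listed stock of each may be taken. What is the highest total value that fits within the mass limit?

Top feasible selections:
- 1×lidar + 2×seismometer: mass 11, value 100
- 2×seismometer: mass 8, value 80
- 2×lidar + 1×seismometer: mass 10, value 80
- 1×drill + 1×lidar + 1×seismometer: mass 11, value 68
Best: 100 sci.

100 sci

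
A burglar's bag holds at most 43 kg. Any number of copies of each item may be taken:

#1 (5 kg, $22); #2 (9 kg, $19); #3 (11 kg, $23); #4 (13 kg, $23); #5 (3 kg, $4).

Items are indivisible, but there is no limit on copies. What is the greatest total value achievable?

Best value-per-unit is #1 at 22/5; filling with it alone gives 8×22 = 176.
Optimal mix: 8×#1 + 1×#5 → weight 43, value 180.

$180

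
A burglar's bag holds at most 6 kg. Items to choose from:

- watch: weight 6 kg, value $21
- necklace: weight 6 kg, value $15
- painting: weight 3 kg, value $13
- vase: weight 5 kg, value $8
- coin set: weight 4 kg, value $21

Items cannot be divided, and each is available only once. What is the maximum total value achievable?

$21

Check high-value combinations within 6 kg:
- coin set: weight 4, value 21
- watch: weight 6, value 21
- necklace: weight 6, value 15
Best: $21.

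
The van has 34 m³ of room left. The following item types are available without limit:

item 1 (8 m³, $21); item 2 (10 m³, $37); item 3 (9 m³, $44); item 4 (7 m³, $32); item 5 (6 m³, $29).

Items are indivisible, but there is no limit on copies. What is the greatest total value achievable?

$164

Best value-per-unit is item 3 at 44/9; filling with it alone gives 3×44 = 132.
Optimal mix: 3×item 3 + 1×item 4 → volume 34, value 164.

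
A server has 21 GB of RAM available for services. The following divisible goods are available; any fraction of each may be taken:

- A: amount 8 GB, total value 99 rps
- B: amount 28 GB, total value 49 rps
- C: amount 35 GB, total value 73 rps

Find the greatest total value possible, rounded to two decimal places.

Take in order of value per unit:
- A (99/8 per unit): all 8 → value 99, running total 99.00
- C (73/35 per unit): 13 of 35 → value 13×73/35 = 27.1143, running total 126.11
Total 126.11.

126.11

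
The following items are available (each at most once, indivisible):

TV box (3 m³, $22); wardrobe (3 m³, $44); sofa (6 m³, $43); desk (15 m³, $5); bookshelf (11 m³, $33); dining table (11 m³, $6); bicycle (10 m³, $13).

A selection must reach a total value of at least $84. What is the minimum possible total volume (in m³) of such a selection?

9

Subsets with value ≥ 84, sorted by total volume:
- wardrobe+sofa: volume 9, value 87
- TV box+wardrobe+sofa: volume 12, value 109
Minimum volume: 9 m³.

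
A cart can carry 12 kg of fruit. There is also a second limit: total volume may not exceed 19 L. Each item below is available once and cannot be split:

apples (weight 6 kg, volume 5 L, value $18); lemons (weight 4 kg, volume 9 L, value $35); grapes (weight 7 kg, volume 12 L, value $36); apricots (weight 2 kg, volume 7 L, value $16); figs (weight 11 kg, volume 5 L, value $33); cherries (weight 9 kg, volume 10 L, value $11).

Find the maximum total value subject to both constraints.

Feasible sets respecting both limits:
- apples+lemons: weight 10, volume 14, value 53
- grapes+apricots: weight 9, volume 19, value 52
- lemons+apricots: weight 6, volume 16, value 51
Best: $53.

$53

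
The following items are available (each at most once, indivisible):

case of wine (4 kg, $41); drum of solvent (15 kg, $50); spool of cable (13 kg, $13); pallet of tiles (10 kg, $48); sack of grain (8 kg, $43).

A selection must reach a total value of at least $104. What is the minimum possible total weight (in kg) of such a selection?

Subsets with value ≥ 104, sorted by total weight:
- case of wine+pallet of tiles+sack of grain: weight 22, value 132
- case of wine+drum of solvent+sack of grain: weight 27, value 134
Minimum weight: 22 kg.

22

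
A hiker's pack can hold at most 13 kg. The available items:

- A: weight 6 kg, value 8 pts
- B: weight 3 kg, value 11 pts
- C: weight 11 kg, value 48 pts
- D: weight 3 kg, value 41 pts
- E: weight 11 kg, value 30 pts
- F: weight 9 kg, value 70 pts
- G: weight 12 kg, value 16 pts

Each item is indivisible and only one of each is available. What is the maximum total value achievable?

111 pts

Check high-value combinations within 13 kg:
- D+F: weight 3+9=12, value 41+70=111
- B+F: weight 3+9=12, value 11+70=81
- F: weight 9, value 70
- A+B+D: weight 6+3+3=12, value 8+11+41=60
- B+D: weight 3+3=6, value 11+41=52
Best: 111 pts.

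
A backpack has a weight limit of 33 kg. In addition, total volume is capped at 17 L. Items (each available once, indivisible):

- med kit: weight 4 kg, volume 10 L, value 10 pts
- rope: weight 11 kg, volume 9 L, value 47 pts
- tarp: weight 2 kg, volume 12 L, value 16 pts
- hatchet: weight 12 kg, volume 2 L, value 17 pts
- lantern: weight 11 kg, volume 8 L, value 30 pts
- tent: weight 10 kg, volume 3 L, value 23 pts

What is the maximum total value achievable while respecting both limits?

Feasible sets respecting both limits:
- rope+hatchet+tent: weight 33, volume 14, value 87
- rope+lantern: weight 22, volume 17, value 77
- rope+tent: weight 21, volume 12, value 70
- hatchet+lantern+tent: weight 33, volume 13, value 70
Best: 87 pts.

87 pts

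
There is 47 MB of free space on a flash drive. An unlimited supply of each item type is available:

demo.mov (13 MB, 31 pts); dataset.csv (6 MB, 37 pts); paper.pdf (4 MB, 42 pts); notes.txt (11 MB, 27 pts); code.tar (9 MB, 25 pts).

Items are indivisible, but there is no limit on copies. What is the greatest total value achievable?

Best value-per-unit is paper.pdf at 42/4, and filling with it alone uses size 11×4=44. No mix of the others beats 11×42 = 462.

462 pts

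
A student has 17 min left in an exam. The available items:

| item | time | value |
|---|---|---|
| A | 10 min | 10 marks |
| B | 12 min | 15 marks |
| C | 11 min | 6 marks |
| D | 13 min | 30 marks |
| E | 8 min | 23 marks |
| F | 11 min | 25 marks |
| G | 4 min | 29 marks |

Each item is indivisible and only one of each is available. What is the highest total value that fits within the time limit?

Check high-value combinations within 17 min:
- D+G: time 13+4=17, value 30+29=59
- F+G: time 11+4=15, value 25+29=54
- E+G: time 8+4=12, value 23+29=52
- B+G: time 12+4=16, value 15+29=44
Best: 59 marks.

59 marks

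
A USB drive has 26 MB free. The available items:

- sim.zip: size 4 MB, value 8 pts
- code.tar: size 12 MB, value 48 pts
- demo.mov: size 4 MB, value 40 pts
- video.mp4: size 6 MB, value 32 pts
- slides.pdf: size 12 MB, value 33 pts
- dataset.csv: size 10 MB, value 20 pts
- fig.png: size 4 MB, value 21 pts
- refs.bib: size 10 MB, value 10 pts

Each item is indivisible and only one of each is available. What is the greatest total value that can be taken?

This is a 0/1 knapsack; check combinations near the capacity.
- code.tar+demo.mov+video.mp4+fig.png: size 12+4+6+4=26, value 48+40+32+21=141
- sim.zip+code.tar+demo.mov+video.mp4: size 4+12+4+6=26, value 8+48+40+32=128
- demo.mov+video.mp4+slides.pdf+fig.png: size 4+6+12+4=26, value 40+32+33+21=126
- code.tar+demo.mov+video.mp4: size 12+4+6=22, value 48+40+32=120
Best: 141 pts.

141 pts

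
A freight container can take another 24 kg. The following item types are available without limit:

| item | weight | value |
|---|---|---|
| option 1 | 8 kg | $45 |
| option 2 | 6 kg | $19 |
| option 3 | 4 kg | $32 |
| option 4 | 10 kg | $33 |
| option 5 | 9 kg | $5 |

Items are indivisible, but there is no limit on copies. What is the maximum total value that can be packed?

Best value-per-unit is option 3 at 32/4, and filling with it alone uses weight 6×4=24. No mix of the others beats 6×32 = 192.

$192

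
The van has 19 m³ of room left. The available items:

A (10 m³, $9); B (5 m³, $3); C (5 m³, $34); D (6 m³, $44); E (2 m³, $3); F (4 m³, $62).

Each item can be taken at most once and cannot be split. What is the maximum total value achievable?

$143

Check high-value combinations within 19 m³:
- C+D+E+F: volume 5+6+2+4=17, value 34+44+3+62=143
- C+D+F: volume 5+6+4=15, value 34+44+62=140
- B+D+E+F: volume 5+6+2+4=17, value 3+44+3+62=112
- D+E+F: volume 6+2+4=12, value 44+3+62=109
- B+D+F: volume 5+6+4=15, value 3+44+62=109
Best: $143.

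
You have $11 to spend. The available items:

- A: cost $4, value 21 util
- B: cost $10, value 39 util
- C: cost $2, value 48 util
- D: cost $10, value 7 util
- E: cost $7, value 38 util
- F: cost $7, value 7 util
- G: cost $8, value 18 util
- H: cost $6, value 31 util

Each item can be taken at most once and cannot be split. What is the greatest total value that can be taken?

Check high-value combinations within $11:
- C+E: cost 2+7=9, value 48+38=86
- C+H: cost 2+6=8, value 48+31=79
- A+C: cost 4+2=6, value 21+48=69
- C+G: cost 2+8=10, value 48+18=66
Best: 86 util.

86 util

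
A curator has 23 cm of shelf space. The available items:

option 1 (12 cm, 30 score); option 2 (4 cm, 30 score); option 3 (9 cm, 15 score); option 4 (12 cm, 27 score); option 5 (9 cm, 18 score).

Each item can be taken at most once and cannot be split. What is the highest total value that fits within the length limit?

63 score

Check high-value combinations within 23 cm:
- option 2+option 3+option 5: length 4+9+9=22, value 30+15+18=63
- option 1+option 2: length 12+4=16, value 30+30=60
- option 2+option 4: length 4+12=16, value 30+27=57
- option 2+option 5: length 4+9=13, value 30+18=48
Best: 63 score.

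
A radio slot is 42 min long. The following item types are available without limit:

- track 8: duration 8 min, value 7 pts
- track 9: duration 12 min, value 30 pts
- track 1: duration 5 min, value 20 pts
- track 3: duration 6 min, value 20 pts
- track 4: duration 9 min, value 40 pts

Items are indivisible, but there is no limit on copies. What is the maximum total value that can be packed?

Best value-per-unit is track 4 at 40/9; filling with it alone gives 4×40 = 160.
Optimal mix: 3×track 1 + 3×track 4 → duration 42, value 180.

180 pts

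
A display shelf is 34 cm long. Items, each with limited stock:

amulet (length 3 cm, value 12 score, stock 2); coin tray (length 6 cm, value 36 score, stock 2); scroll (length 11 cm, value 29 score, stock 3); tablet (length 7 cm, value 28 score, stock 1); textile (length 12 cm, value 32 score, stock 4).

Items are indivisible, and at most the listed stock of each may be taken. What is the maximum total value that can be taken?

144 score

Best selections within length 34 and stock limits:
- 1×amulet + 2×coin tray + 1×tablet + 1×textile: length 34, value 144
- 1×amulet + 2×coin tray + 1×scroll + 1×tablet: length 33, value 141
Best: 144 score.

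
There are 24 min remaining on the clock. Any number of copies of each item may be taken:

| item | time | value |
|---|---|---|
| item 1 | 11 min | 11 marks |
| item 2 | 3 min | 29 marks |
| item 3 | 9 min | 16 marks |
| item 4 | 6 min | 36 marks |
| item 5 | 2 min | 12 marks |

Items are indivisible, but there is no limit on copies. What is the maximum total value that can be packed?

232 marks

Best value-per-unit is item 2 at 29/3, and filling with it alone uses time 8×3=24. No mix of the others beats 8×29 = 232.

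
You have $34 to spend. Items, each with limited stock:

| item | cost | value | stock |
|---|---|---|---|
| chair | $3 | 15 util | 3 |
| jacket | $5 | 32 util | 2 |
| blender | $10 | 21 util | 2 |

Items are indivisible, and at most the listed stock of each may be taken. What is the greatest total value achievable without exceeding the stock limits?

130 util

Top feasible selections:
- 3×chair + 2×jacket + 1×blender: cost 29, value 130
- 1×chair + 2×jacket + 2×blender: cost 33, value 121
- 3×chair + 1×jacket + 2×blender: cost 34, value 119
- 2×chair + 2×jacket + 1×blender: cost 26, value 115
Best: 130 util.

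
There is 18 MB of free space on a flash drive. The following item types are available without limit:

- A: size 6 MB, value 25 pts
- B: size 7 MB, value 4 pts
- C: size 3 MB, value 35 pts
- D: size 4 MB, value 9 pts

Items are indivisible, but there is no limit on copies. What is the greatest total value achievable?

210 pts

Best value-per-unit is C at 35/3, and filling with it alone uses size 6×3=18. No mix of the others beats 6×35 = 210.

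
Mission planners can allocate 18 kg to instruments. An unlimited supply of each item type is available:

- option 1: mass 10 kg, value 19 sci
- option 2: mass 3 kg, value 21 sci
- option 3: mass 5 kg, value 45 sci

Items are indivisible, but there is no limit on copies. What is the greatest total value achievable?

156 sci

Best value-per-unit is option 3 at 45/5; filling with it alone gives 3×45 = 135.
Optimal mix: 1×option 2 + 3×option 3 → mass 18, value 156.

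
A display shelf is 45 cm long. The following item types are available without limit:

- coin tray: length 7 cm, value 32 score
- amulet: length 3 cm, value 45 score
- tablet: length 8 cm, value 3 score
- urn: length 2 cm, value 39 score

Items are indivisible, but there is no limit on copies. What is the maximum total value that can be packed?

864 score

Best value-per-unit is urn at 39/2; filling with it alone gives 22×39 = 858.
Optimal mix: 1×amulet + 21×urn → length 45, value 864.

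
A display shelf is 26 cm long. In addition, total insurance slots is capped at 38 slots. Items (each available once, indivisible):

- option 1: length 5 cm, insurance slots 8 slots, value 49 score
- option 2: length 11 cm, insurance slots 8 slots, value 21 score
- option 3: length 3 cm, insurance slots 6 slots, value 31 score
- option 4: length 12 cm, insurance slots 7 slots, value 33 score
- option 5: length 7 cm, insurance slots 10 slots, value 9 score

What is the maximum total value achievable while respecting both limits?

Feasible sets respecting both limits:
- option 1+option 3+option 4: length 20, insurance slots 21, value 113
- option 1+option 2+option 3+option 5: length 26, insurance slots 32, value 110
- option 1+option 2+option 3: length 19, insurance slots 22, value 101
Best: 113 score.

113 score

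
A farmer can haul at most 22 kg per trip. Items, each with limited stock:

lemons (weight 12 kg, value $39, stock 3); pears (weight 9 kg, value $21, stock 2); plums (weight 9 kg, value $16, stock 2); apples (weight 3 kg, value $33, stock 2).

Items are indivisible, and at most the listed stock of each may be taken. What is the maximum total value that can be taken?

$105

Best selections within weight 22 and stock limits:
- 1×lemons + 2×apples: weight 18, value 105
- 1×pears + 2×apples: weight 15, value 87
- 1×plums + 2×apples: weight 15, value 82
Best: $105.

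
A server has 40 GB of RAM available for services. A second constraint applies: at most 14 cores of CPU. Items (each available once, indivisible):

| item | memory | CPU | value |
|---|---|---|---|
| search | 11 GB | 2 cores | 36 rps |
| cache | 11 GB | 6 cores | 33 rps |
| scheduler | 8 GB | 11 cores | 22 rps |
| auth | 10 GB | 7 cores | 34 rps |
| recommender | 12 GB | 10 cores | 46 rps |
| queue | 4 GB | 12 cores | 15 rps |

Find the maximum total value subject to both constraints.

Feasible sets respecting both limits:
- search+recommender: memory 23, CPU 12, value 82
- search+auth: memory 21, CPU 9, value 70
- search+cache: memory 22, CPU 8, value 69
- cache+auth: memory 21, CPU 13, value 67
Best: 82 rps.

82 rps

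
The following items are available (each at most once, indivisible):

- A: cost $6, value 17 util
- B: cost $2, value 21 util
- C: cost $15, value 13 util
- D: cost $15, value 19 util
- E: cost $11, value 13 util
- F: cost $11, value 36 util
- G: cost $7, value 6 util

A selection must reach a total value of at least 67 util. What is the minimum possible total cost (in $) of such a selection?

Subsets with value ≥ 67, sorted by total cost:
- A+B+F: cost 19, value 74
- B+E+F: cost 24, value 70
- A+B+F+G: cost 26, value 80
Minimum cost: 19 $.

19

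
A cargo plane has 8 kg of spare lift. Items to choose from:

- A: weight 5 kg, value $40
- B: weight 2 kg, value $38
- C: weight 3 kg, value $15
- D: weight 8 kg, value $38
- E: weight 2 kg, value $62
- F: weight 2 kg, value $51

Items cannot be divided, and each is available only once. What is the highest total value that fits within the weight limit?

Check high-value combinations within 8 kg:
- B+E+F: weight 2+2+2=6, value 38+62+51=151
- C+E+F: weight 3+2+2=7, value 15+62+51=128
- B+C+E: weight 2+3+2=7, value 38+15+62=115
Best: $151.

$151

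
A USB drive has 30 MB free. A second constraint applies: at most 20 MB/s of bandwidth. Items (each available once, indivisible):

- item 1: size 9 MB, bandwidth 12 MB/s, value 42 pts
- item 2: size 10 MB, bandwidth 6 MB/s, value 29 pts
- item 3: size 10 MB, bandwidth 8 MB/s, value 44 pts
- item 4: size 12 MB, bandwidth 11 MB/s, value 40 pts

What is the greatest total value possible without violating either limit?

Feasible sets respecting both limits:
- item 1+item 3: size 19, bandwidth 20, value 86
- item 3+item 4: size 22, bandwidth 19, value 84
- item 2+item 3: size 20, bandwidth 14, value 73
Best: 86 pts.

86 pts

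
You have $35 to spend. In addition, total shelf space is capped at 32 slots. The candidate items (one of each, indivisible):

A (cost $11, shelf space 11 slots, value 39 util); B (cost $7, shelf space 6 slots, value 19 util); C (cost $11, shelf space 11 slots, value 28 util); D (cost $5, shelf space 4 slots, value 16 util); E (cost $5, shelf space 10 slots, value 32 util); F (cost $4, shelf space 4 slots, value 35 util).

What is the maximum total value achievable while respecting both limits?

Feasible sets respecting both limits:
- A+B+E+F: cost 27, shelf space 31, value 125
- A+D+E+F: cost 25, shelf space 29, value 122
- A+B+C+F: cost 33, shelf space 32, value 121
- A+C+D+F: cost 31, shelf space 30, value 118
Best: 125 util.

125 util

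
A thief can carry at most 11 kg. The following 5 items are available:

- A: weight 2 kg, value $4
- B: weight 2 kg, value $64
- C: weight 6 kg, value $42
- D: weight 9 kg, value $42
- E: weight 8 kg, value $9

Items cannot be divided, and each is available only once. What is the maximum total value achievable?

Check high-value combinations within 11 kg:
- A+B+C: weight 2+2+6=10, value 4+64+42=110
- B+C: weight 2+6=8, value 64+42=106
- B+D: weight 2+9=11, value 64+42=106
Best: $110.

$110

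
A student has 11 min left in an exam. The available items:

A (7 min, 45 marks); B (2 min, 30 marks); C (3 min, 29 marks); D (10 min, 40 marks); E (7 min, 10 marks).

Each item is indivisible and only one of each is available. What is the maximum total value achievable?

75 marks

Check high-value combinations within 11 min:
- A+B: time 7+2=9, value 45+30=75
- A+C: time 7+3=10, value 45+29=74
- B+C: time 2+3=5, value 30+29=59
- A: time 7, value 45
Best: 75 marks.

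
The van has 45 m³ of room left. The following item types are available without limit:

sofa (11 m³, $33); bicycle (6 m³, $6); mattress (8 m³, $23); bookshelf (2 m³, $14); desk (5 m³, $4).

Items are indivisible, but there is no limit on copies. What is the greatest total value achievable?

Best value-per-unit is bookshelf at 14/2, and filling with it alone uses volume 22×2=44. No mix of the others beats 22×14 = 308.

$308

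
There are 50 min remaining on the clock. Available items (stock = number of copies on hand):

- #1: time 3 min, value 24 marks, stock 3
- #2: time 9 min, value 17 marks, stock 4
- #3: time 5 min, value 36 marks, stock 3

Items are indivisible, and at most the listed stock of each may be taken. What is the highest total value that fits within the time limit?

214 marks

Best selections within time 50 and stock limits:
- 3×#1 + 2×#2 + 3×#3: time 42, value 214
- 2×#1 + 3×#2 + 3×#3: time 48, value 207
- 3×#1 + 1×#2 + 3×#3: time 33, value 197
Best: 214 marks.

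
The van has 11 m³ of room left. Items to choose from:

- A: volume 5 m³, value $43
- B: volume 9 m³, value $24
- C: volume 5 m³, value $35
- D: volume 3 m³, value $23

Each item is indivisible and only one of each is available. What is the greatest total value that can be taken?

Check high-value combinations within 11 m³:
- A+C: volume 5+5=10, value 43+35=78
- A+D: volume 5+3=8, value 43+23=66
- C+D: volume 5+3=8, value 35+23=58
- A: volume 5, value 43
Best: $78.

$78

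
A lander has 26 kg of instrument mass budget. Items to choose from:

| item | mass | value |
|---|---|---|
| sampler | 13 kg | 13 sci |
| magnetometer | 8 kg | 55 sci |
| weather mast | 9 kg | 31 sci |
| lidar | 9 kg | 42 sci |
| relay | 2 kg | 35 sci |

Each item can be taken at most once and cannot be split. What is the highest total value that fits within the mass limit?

This is a 0/1 knapsack; check combinations near the capacity.
- magnetometer+lidar+relay: mass 8+9+2=19, value 55+42+35=132
- magnetometer+weather mast+lidar: mass 8+9+9=26, value 55+31+42=128
- magnetometer+weather mast+relay: mass 8+9+2=19, value 55+31+35=121
Best: 132 sci.

132 sci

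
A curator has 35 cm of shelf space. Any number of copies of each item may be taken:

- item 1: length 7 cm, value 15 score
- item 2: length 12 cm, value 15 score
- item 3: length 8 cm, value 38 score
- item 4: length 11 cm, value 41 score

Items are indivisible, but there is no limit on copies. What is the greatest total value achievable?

Best value-per-unit is item 3 at 38/8; filling with it alone gives 4×38 = 152.
Optimal mix: 3×item 3 + 1×item 4 → length 35, value 155.

155 score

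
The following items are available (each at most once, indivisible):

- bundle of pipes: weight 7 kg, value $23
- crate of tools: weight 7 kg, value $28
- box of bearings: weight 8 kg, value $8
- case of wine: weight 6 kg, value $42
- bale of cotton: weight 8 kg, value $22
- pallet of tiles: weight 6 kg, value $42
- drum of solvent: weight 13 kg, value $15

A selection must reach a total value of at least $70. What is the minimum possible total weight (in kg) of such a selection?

12

Subsets with value ≥ 70, sorted by total weight:
- case of wine+pallet of tiles: weight 12, value 84
- crate of tools+case of wine: weight 13, value 70
- crate of tools+pallet of tiles: weight 13, value 70
- crate of tools+case of wine+pallet of tiles: weight 19, value 112
Minimum weight: 12 kg.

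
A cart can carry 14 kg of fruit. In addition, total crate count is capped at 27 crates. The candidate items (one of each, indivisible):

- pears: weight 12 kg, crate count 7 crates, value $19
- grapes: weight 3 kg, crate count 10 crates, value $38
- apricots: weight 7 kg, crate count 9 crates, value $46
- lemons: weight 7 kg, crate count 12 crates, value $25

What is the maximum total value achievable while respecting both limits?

Feasible sets respecting both limits:
- grapes+apricots: weight 10, crate count 19, value 84
- apricots+lemons: weight 14, crate count 21, value 71
- grapes+lemons: weight 10, crate count 22, value 63
Best: $84.

$84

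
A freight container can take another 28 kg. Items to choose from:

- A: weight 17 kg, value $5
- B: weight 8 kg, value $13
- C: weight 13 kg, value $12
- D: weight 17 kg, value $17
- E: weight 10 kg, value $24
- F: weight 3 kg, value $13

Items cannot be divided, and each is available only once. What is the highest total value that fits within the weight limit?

This is a 0/1 knapsack; check combinations near the capacity.
- B+E+F: weight 8+10+3=21, value 13+24+13=50
- C+E+F: weight 13+10+3=26, value 12+24+13=49
- B+D+F: weight 8+17+3=28, value 13+17+13=43
- D+E: weight 17+10=27, value 17+24=41
- B+C+F: weight 8+13+3=24, value 13+12+13=38
Best: $50.

$50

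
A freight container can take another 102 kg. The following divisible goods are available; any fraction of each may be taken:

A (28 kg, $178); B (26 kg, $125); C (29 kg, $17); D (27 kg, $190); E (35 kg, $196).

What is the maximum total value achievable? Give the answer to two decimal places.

Take in order of value per unit:
- D (190/27 per unit): all 27 → value 190, running total 190.00
- A (178/28 per unit): all 28 → value 178, running total 368.00
- E (196/35 per unit): all 35 → value 196, running total 564.00
- B (125/26 per unit): 12 of 26 → value 12×125/26 = 57.6923, running total 621.69
Total 621.69.

621.69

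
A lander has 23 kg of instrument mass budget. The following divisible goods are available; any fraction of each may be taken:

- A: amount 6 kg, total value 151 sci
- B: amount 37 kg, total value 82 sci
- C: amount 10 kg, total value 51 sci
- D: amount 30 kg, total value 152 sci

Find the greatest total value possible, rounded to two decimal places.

237.47

Take in order of value per unit:
- A (151/6 per unit): all 6 → value 151, running total 151.00
- C (51/10 per unit): all 10 → value 51, running total 202.00
- D (152/30 per unit): 7 of 30 → value 7×152/30 = 35.4667, running total 237.47
Total 237.47.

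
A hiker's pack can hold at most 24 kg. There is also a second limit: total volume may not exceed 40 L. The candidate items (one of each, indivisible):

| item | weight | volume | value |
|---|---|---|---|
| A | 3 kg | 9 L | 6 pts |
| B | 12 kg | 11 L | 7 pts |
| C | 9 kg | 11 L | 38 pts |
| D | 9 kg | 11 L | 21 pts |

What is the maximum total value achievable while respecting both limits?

Feasible sets respecting both limits:
- A+C+D: weight 21, volume 31, value 65
- C+D: weight 18, volume 22, value 59
- A+B+C: weight 24, volume 31, value 51
Best: 65 pts.

65 pts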